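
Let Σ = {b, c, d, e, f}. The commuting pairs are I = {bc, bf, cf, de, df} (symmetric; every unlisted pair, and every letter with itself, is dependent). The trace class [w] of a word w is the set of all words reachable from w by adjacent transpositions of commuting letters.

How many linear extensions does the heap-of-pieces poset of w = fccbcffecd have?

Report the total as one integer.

140

drop 0:f onto floor
drop 1:c onto floor
drop 2:c onto {1:c}
drop 3:b onto floor
drop 4:c onto {2:c}
drop 5:f onto {0:f}
drop 6:f onto {5:f}
drop 7:e onto {3:b, 4:c, 6:f}
drop 8:c onto {7:e}
drop 9:d onto {8:c}
ground layer = {0:f, 1:c, 3:b}
drop-orders for the pieces not yet dropped (sum over which currently-grounded one goes next):
  1 to go: {9} 1
  2 to go: {8,9} 1
  3 to go: {7,8,9} 1
  4 to go: {3,7,8,9} 1  {4,7,8,9} 1  {6,7,8,9} 1
  5 to go: {2,4,7,8,9} 1  {3,4,7,8,9} 2  {3,6,7,8,9} 2  {4,6,7,8,9} 2  {5,6,7,8,9} 1
  6 to go: {0,5,6,7,8,9} 1  {1,2,4,7,8,9} 1  {2,3,4,7,8,9} 3  {2,4,6,7,8,9} 3  {3,4,6,7,8,9} 6  {3,5,6,7,8,9} 3  {4,5,6,7,8,9} 3
  7 to go: {0,3,5,6,7,8,9} 4  {0,4,5,6,7,8,9} 4  {1,2,3,4,7,8,9} 4  {1,2,4,6,7,8,9} 4  {2,3,4,6,7,8,9} 12  {2,4,5,6,7,8,9} 6  {3,4,5,6,7,8,9} 12
  8 to go: {0,2,4,5,6,7,8,9} 10  {0,3,4,5,6,7,8,9} 20  {1,2,3,4,6,7,8,9} 20  {1,2,4,5,6,7,8,9} 10  {2,3,4,5,6,7,8,9} 30
  if 0:f drops first: 60 orders
  if 1:c drops first: 60 orders
  if 3:b drops first: 20 orders
heap linearizations: 140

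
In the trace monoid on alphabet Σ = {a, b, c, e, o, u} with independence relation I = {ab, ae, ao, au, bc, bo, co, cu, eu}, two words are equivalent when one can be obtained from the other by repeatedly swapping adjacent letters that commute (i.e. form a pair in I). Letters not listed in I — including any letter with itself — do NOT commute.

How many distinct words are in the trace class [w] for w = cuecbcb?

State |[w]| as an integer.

piece 0:c — minimal
piece 1:u — minimal
piece 2:e rests on {0:c}
piece 3:c rests on {2:e}
piece 4:b rests on {1:u, 2:e}
piece 5:c rests on {3:c}
piece 6:b rests on {4:b}
minimal pieces: {0:c, 1:u}
ways to finish when only these pieces remain (= sum over removing one remaining piece with nothing left below it):
  1 left: {5}→1  {6}→1
  2 left: {3,5}→1  {4,6}→1  {5,6}→2
  3 left: {1,4,6}→1  {3,5,6}→3  {4,5,6}→3
  4 left: {1,4,5,6}→4  {3,4,5,6}→6
  5 left: {1,3,4,5,6}→10  {2,3,4,5,6}→6
  placing 0:c first → 16 extensions
  placing 1:u first → 6 extensions
total linear extensions = 22

22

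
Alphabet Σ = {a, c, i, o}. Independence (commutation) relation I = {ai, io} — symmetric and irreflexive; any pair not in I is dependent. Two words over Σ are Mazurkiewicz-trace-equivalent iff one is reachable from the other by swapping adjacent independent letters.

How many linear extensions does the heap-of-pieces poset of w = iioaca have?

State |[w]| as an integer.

6

drop 0:i onto floor
drop 1:i onto {0:i}
drop 2:o onto floor
drop 3:a onto {2:o}
drop 4:c onto {1:i, 3:a}
drop 5:a onto {4:c}
ground layer = {0:i, 2:o}
drop-orders for the pieces not yet dropped (sum over which currently-grounded one goes next):
  1 to go: {5} 1
  2 to go: {4,5} 1
  3 to go: {1,4,5} 1  {3,4,5} 1
  4 to go: {0,1,4,5} 1  {1,3,4,5} 2  {2,3,4,5} 1
  if 0:i drops first: 3 orders
  if 2:o drops first: 3 orders
heap linearizations: 6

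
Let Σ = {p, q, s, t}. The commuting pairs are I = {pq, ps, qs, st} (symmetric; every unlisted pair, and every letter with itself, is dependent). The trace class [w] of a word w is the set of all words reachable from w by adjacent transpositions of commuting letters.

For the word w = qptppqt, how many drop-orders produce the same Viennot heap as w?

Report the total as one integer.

0(q) covers ∅
1(p) covers ∅
2(t) covers 0:q, 1:p
3(p) covers 2:t
4(p) covers 3:p
5(q) covers 2:t
6(t) covers 4:p, 5:q
floor of heap: 0:q, 1:p
completions by unplaced set U, small U first (add the entries for U minus each lowest piece of U):
  |U|=1: {6}:1
  |U|=2: {4,6}:1  {5,6}:1
  |U|=3: {3,4,6}:1  {4,5,6}:2
  |U|=4: {3,4,5,6}:3
  |U|=5: {2,3,4,5,6}:3
  start at 0(q): 3
  start at 1(p): 3
sum over floor = 6

6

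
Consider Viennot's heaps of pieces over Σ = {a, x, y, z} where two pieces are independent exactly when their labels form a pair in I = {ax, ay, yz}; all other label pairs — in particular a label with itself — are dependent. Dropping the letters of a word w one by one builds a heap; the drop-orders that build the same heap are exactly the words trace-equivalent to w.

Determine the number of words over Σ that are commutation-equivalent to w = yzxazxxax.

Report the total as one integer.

20

0(y) covers ∅
1(z) covers ∅
2(x) covers 0:y, 1:z
3(a) covers 1:z
4(z) covers 2:x, 3:a
5(x) covers 4:z
6(x) covers 5:x
7(a) covers 4:z
8(x) covers 6:x
floor of heap: 0:y, 1:z
completions by unplaced set U, small U first (add the entries for U minus each lowest piece of U):
  |U|=1: {7}:1  {8}:1
  |U|=2: {6,8}:1  {7,8}:2
  |U|=3: {5,6,8}:1  {6,7,8}:3
  |U|=4: {5,6,7,8}:4
  |U|=5: {4,5,6,7,8}:4
  |U|=6: {2,4,5,6,7,8}:4  {3,4,5,6,7,8}:4
  |U|=7: {0,2,4,5,6,7,8}:4  {2,3,4,5,6,7,8}:8
  start at 0(y): 8
  start at 1(z): 12
sum over floor = 20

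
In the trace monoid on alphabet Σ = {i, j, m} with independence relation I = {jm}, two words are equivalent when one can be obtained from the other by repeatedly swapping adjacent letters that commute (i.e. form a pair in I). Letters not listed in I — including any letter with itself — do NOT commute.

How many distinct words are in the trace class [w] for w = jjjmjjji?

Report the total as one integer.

piece 0:j — minimal
piece 1:j rests on {0:j}
piece 2:j rests on {1:j}
piece 3:m — minimal
piece 4:j rests on {2:j}
piece 5:j rests on {4:j}
piece 6:j rests on {5:j}
piece 7:i rests on {3:m, 6:j}
minimal pieces: {0:j, 3:m}
ways to finish when only these pieces remain (= sum over removing one remaining piece with nothing left below it):
  1 left: {7}→1
  2 left: {3,7}→1  {6,7}→1
  3 left: {3,6,7}→2  {5,6,7}→1
  4 left: {3,5,6,7}→3  {4,5,6,7}→1
  5 left: {2,4,5,6,7}→1  {3,4,5,6,7}→4
  6 left: {1,2,4,5,6,7}→1  {2,3,4,5,6,7}→5
  placing 0:j first → 6 extensions
  placing 3:m first → 1 extensions
total linear extensions = 7

7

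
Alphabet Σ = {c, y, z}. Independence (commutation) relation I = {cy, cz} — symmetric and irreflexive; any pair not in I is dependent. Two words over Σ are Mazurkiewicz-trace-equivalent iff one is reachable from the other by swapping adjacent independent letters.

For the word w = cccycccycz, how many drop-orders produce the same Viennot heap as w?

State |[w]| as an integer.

0(c) covers ∅
1(c) covers 0:c
2(c) covers 1:c
3(y) covers ∅
4(c) covers 2:c
5(c) covers 4:c
6(c) covers 5:c
7(y) covers 3:y
8(c) covers 6:c
9(z) covers 7:y
floor of heap: 0:c, 3:y
completions by unplaced set U, small U first (add the entries for U minus each lowest piece of U):
  |U|=1: {8}:1  {9}:1
  |U|=2: {6,8}:1  {7,9}:1  {8,9}:2
  |U|=3: {3,7,9}:1  {5,6,8}:1  {6,8,9}:3  {7,8,9}:3
  |U|=4: {3,7,8,9}:4  {4,5,6,8}:1  {5,6,8,9}:4  {6,7,8,9}:6
  |U|=5: {2,4,5,6,8}:1  {3,6,7,8,9}:10  {4,5,6,8,9}:5  {5,6,7,8,9}:10
  |U|=6: {1,2,4,5,6,8}:1  {2,4,5,6,8,9}:6  {3,5,6,7,8,9}:20  {4,5,6,7,8,9}:15
  |U|=7: {0,1,2,4,5,6,8}:1  {1,2,4,5,6,8,9}:7  {2,4,5,6,7,8,9}:21  {3,4,5,6,7,8,9}:35
  |U|=8: {0,1,2,4,5,6,8,9}:8  {1,2,4,5,6,7,8,9}:28  {2,3,4,5,6,7,8,9}:56
  start at 0(c): 84
  start at 3(y): 36
sum over floor = 120

120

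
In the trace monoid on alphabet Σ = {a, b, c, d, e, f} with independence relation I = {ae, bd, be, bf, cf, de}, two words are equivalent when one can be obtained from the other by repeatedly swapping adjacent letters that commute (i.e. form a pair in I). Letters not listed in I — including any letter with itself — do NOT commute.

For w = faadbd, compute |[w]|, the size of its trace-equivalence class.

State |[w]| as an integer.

0(f) covers ∅
1(a) covers 0:f
2(a) covers 1:a
3(d) covers 2:a
4(b) covers 2:a
5(d) covers 3:d
floor of heap: 0:f
completions by unplaced set U, small U first (add the entries for U minus each lowest piece of U):
  |U|=1: {4}:1  {5}:1
  |U|=2: {3,5}:1  {4,5}:2
  |U|=3: {3,4,5}:3
  |U|=4: {2,3,4,5}:3
  start at 0(f): 3

3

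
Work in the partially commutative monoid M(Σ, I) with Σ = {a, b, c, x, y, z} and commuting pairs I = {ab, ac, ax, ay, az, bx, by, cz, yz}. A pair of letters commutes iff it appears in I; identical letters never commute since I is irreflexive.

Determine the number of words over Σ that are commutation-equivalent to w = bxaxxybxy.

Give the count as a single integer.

#0=b has no predecessor
#1=x has no predecessor
#2=a has no predecessor
#3=x depends on [1:x]
#4=x depends on [3:x]
#5=y depends on [4:x]
#6=b depends on [0:b]
#7=x depends on [5:y]
#8=y depends on [7:x]
sources: [0:b, 1:x, 2:a]
N(rest) = Σ N(rest − s) over sources s of rest; N(one piece) = 1:
  size 1 → [2]=1  [6]=1  [8]=1
  size 2 → [0,6]=1  [2,6]=2  [2,8]=2  [6,8]=2  [7,8]=1
  size 3 → [0,2,6]=3  [0,6,8]=3  [2,6,8]=6  [2,7,8]=3  [5,7,8]=1  [6,7,8]=3
  size 4 → [0,2,6,8]=12  [0,6,7,8]=6  [2,5,7,8]=4  [2,6,7,8]=12  [4,5,7,8]=1  [5,6,7,8]=4
  size 5 → [0,2,6,7,8]=30  [0,5,6,7,8]=10  [2,4,5,7,8]=5  [2,5,6,7,8]=20  [3,4,5,7,8]=1  [4,5,6,7,8]=5
  size 6 → [0,2,5,6,7,8]=60  [0,4,5,6,7,8]=15  [1,3,4,5,7,8]=1  [2,3,4,5,7,8]=6  [2,4,5,6,7,8]=30  [3,4,5,6,7,8]=6
  size 7 → [0,2,4,5,6,7,8]=105  [0,3,4,5,6,7,8]=21  [1,2,3,4,5,7,8]=7  [1,3,4,5,6,7,8]=7  [2,3,4,5,6,7,8]=42
  first=0(b) contributes 56
  first=1(x) contributes 168
  first=2(a) contributes 28
|[w]| = 252

252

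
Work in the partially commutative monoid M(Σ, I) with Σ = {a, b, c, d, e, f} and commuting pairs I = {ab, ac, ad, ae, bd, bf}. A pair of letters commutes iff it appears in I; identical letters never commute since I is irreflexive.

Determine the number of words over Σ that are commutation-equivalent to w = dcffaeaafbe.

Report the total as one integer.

14

0(d) covers ∅
1(c) covers 0:d
2(f) covers 1:c
3(f) covers 2:f
4(a) covers 3:f
5(e) covers 3:f
6(a) covers 4:a
7(a) covers 6:a
8(f) covers 5:e, 7:a
9(b) covers 5:e
10(e) covers 8:f, 9:b
floor of heap: 0:d
completions by unplaced set U, small U first (add the entries for U minus each lowest piece of U):
  |U|=1: {10}:1
  |U|=2: {8,10}:1  {9,10}:1
  |U|=3: {7,8,10}:1  {8,9,10}:2
  |U|=4: {5,8,9,10}:2  {6,7,8,10}:1  {7,8,9,10}:3
  |U|=5: {4,6,7,8,10}:1  {5,7,8,9,10}:5  {6,7,8,9,10}:4
  |U|=6: {4,6,7,8,9,10}:5  {5,6,7,8,9,10}:9
  |U|=7: {4,5,6,7,8,9,10}:14
  |U|=8: {3,4,5,6,7,8,9,10}:14
  |U|=9: {2,3,4,5,6,7,8,9,10}:14
  start at 0(d): 14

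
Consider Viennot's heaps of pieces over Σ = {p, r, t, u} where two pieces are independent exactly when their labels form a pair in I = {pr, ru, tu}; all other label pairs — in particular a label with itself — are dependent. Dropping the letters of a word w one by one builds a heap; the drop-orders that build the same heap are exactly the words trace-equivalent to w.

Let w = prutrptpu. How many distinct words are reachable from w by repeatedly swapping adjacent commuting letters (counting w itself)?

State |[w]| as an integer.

piece 0:p — minimal
piece 1:r — minimal
piece 2:u rests on {0:p}
piece 3:t rests on {0:p, 1:r}
piece 4:r rests on {3:t}
piece 5:p rests on {2:u, 3:t}
piece 6:t rests on {4:r, 5:p}
piece 7:p rests on {6:t}
piece 8:u rests on {7:p}
minimal pieces: {0:p, 1:r}
ways to finish when only these pieces remain (= sum over removing one remaining piece with nothing left below it):
  1 left: {8}→1
  2 left: {7,8}→1
  3 left: {6,7,8}→1
  4 left: {4,6,7,8}→1  {5,6,7,8}→1
  5 left: {2,5,6,7,8}→1  {4,5,6,7,8}→2
  6 left: {2,4,5,6,7,8}→3  {3,4,5,6,7,8}→2
  7 left: {1,3,4,5,6,7,8}→2  {2,3,4,5,6,7,8}→5
  placing 0:p first → 7 extensions
  placing 1:r first → 5 extensions
total linear extensions = 12

12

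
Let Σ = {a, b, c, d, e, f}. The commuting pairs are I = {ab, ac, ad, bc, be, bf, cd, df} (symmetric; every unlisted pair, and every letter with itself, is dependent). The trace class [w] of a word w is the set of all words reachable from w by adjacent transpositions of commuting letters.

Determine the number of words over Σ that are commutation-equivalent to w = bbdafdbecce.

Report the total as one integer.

81

drop 0:b onto floor
drop 1:b onto {0:b}
drop 2:d onto {1:b}
drop 3:a onto floor
drop 4:f onto {3:a}
drop 5:d onto {2:d}
drop 6:b onto {5:d}
drop 7:e onto {4:f, 5:d}
drop 8:c onto {7:e}
drop 9:c onto {8:c}
drop 10:e onto {9:c}
ground layer = {0:b, 3:a}
drop-orders for the pieces not yet dropped (sum over which currently-grounded one goes next):
  1 to go: {6} 1  {10} 1
  2 to go: {6,10} 2  {9,10} 1
  3 to go: {6,9,10} 3  {8,9,10} 1
  4 to go: {6,8,9,10} 4  {7,8,9,10} 1
  5 to go: {4,7,8,9,10} 1  {6,7,8,9,10} 5
  6 to go: {3,4,7,8,9,10} 1  {4,6,7,8,9,10} 6  {5,6,7,8,9,10} 5
  7 to go: {2,5,6,7,8,9,10} 5  {3,4,6,7,8,9,10} 7  {4,5,6,7,8,9,10} 11
  8 to go: {1,2,5,6,7,8,9,10} 5  {2,4,5,6,7,8,9,10} 16  {3,4,5,6,7,8,9,10} 18
  9 to go: {0,1,2,5,6,7,8,9,10} 5  {1,2,4,5,6,7,8,9,10} 21  {2,3,4,5,6,7,8,9,10} 34
  if 0:b drops first: 55 orders
  if 3:a drops first: 26 orders
heap linearizations: 81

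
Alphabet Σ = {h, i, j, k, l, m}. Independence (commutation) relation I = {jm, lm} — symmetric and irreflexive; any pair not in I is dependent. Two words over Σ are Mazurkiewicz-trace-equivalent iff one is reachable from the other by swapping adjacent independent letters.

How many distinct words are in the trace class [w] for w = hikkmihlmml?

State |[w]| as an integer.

#0=h has no predecessor
#1=i depends on [0:h]
#2=k depends on [1:i]
#3=k depends on [2:k]
#4=m depends on [3:k]
#5=i depends on [4:m]
#6=h depends on [5:i]
#7=l depends on [6:h]
#8=m depends on [6:h]
#9=m depends on [8:m]
#10=l depends on [7:l]
sources: [0:h]
N(rest) = Σ N(rest − s) over sources s of rest; N(one piece) = 1:
  size 1 → [9]=1  [10]=1
  size 2 → [7,10]=1  [8,9]=1  [9,10]=2
  size 3 → [7,9,10]=3  [8,9,10]=3
  size 4 → [7,8,9,10]=6
  size 5 → [6,7,8,9,10]=6
  size 6 → [5,6,7,8,9,10]=6
  size 7 → [4,5,6,7,8,9,10]=6
  size 8 → [3,4,5,6,7,8,9,10]=6
  size 9 → [2,3,4,5,6,7,8,9,10]=6
  first=0(h) contributes 6

6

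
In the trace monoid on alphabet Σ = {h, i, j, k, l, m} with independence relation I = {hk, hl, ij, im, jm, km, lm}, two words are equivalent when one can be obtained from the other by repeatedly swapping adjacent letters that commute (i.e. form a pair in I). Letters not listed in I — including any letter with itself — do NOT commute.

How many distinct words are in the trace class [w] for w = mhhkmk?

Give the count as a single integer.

15

drop 0:m onto floor
drop 1:h onto {0:m}
drop 2:h onto {1:h}
drop 3:k onto floor
drop 4:m onto {2:h}
drop 5:k onto {3:k}
ground layer = {0:m, 3:k}
drop-orders for the pieces not yet dropped (sum over which currently-grounded one goes next):
  1 to go: {4} 1  {5} 1
  2 to go: {2,4} 1  {3,5} 1  {4,5} 2
  3 to go: {1,2,4} 1  {2,4,5} 3  {3,4,5} 3
  4 to go: {0,1,2,4} 1  {1,2,4,5} 4  {2,3,4,5} 6
  if 0:m drops first: 10 orders
  if 3:k drops first: 5 orders
heap linearizations: 15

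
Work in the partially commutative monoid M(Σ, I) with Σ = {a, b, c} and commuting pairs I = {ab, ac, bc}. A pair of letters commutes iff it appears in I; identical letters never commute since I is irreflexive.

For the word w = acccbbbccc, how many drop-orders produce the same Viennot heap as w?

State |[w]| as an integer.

0(a) covers ∅
1(c) covers ∅
2(c) covers 1:c
3(c) covers 2:c
4(b) covers ∅
5(b) covers 4:b
6(b) covers 5:b
7(c) covers 3:c
8(c) covers 7:c
9(c) covers 8:c
floor of heap: 0:a, 1:c, 4:b
completions by unplaced set U, small U first (add the entries for U minus each lowest piece of U):
  |U|=1: {0}:1  {6}:1  {9}:1
  |U|=2: {0,6}:2  {0,9}:2  {5,6}:1  {6,9}:2  {8,9}:1
  |U|=3: {0,5,6}:3  {0,6,9}:6  {0,8,9}:3  {4,5,6}:1  {5,6,9}:3  {6,8,9}:3  {7,8,9}:1
  |U|=4: {0,4,5,6}:4  {0,5,6,9}:12  {0,6,8,9}:12  {0,7,8,9}:4  {3,7,8,9}:1  {4,5,6,9}:4  {5,6,8,9}:6  {6,7,8,9}:4
  |U|=5: {0,3,7,8,9}:5  {0,4,5,6,9}:20  {0,5,6,8,9}:30  {0,6,7,8,9}:20  {2,3,7,8,9}:1  {3,6,7,8,9}:5  {4,5,6,8,9}:10  {5,6,7,8,9}:10
  |U|=6: {0,2,3,7,8,9}:6  {0,3,6,7,8,9}:30  {0,4,5,6,8,9}:60  {0,5,6,7,8,9}:60  {1,2,3,7,8,9}:1  {2,3,6,7,8,9}:6  {3,5,6,7,8,9}:15  {4,5,6,7,8,9}:20
  |U|=7: {0,1,2,3,7,8,9}:7  {0,2,3,6,7,8,9}:42  {0,3,5,6,7,8,9}:105  {0,4,5,6,7,8,9}:140  {1,2,3,6,7,8,9}:7  {2,3,5,6,7,8,9}:21  {3,4,5,6,7,8,9}:35
  |U|=8: {0,1,2,3,6,7,8,9}:56  {0,2,3,5,6,7,8,9}:168  {0,3,4,5,6,7,8,9}:280  {1,2,3,5,6,7,8,9}:28  {2,3,4,5,6,7,8,9}:56
  start at 0(a): 84
  start at 1(c): 504
  start at 4(b): 252
sum over floor = 840

840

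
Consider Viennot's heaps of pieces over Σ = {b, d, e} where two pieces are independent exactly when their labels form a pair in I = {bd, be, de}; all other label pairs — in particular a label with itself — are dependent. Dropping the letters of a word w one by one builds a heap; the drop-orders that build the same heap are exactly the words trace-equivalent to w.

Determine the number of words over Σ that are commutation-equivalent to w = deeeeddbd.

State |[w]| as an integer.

#0=d has no predecessor
#1=e has no predecessor
#2=e depends on [1:e]
#3=e depends on [2:e]
#4=e depends on [3:e]
#5=d depends on [0:d]
#6=d depends on [5:d]
#7=b has no predecessor
#8=d depends on [6:d]
sources: [0:d, 1:e, 7:b]
N(rest) = Σ N(rest − s) over sources s of rest; N(one piece) = 1:
  size 1 → [4]=1  [7]=1  [8]=1
  size 2 → [3,4]=1  [4,7]=2  [4,8]=2  [6,8]=1  [7,8]=2
  size 3 → [2,3,4]=1  [3,4,7]=3  [3,4,8]=3  [4,6,8]=3  [4,7,8]=6  [5,6,8]=1  [6,7,8]=3
  size 4 → [0,5,6,8]=1  [1,2,3,4]=1  [2,3,4,7]=4  [2,3,4,8]=4  [3,4,6,8]=6  [3,4,7,8]=12  [4,5,6,8]=4  [4,6,7,8]=12  [5,6,7,8]=4
  size 5 → [0,4,5,6,8]=5  [0,5,6,7,8]=5  [1,2,3,4,7]=5  [1,2,3,4,8]=5  [2,3,4,6,8]=10  [2,3,4,7,8]=20  [3,4,5,6,8]=10  [3,4,6,7,8]=30  [4,5,6,7,8]=20
  size 6 → [0,3,4,5,6,8]=15  [0,4,5,6,7,8]=30  [1,2,3,4,6,8]=15  [1,2,3,4,7,8]=30  [2,3,4,5,6,8]=20  [2,3,4,6,7,8]=60  [3,4,5,6,7,8]=60
  size 7 → [0,2,3,4,5,6,8]=35  [0,3,4,5,6,7,8]=105  [1,2,3,4,5,6,8]=35  [1,2,3,4,6,7,8]=105  [2,3,4,5,6,7,8]=140
  first=0(d) contributes 280
  first=1(e) contributes 280
  first=7(b) contributes 70
|[w]| = 630

630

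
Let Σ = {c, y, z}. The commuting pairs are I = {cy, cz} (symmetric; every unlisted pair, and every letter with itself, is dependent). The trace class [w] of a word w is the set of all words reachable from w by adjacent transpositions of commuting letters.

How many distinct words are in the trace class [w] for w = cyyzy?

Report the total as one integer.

drop 0:c onto floor
drop 1:y onto floor
drop 2:y onto {1:y}
drop 3:z onto {2:y}
drop 4:y onto {3:z}
ground layer = {0:c, 1:y}
drop-orders for the pieces not yet dropped (sum over which currently-grounded one goes next):
  1 to go: {0} 1  {4} 1
  2 to go: {0,4} 2  {3,4} 1
  3 to go: {0,3,4} 3  {2,3,4} 1
  if 0:c drops first: 1 orders
  if 1:y drops first: 4 orders
heap linearizations: 5

5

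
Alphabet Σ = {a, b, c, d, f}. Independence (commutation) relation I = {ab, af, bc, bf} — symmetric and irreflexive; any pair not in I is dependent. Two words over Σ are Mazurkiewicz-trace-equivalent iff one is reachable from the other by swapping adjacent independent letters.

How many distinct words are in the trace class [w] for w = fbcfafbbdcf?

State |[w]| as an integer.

168

0(f) covers ∅
1(b) covers ∅
2(c) covers 0:f
3(f) covers 2:c
4(a) covers 2:c
5(f) covers 3:f
6(b) covers 1:b
7(b) covers 6:b
8(d) covers 4:a, 5:f, 7:b
9(c) covers 8:d
10(f) covers 9:c
floor of heap: 0:f, 1:b
completions by unplaced set U, small U first (add the entries for U minus each lowest piece of U):
  |U|=1: {10}:1
  |U|=2: {9,10}:1
  |U|=3: {8,9,10}:1
  |U|=4: {4,8,9,10}:1  {5,8,9,10}:1  {7,8,9,10}:1
  |U|=5: {3,5,8,9,10}:1  {4,5,8,9,10}:2  {4,7,8,9,10}:2  {5,7,8,9,10}:2  {6,7,8,9,10}:1
  |U|=6: {1,6,7,8,9,10}:1  {3,4,5,8,9,10}:3  {3,5,7,8,9,10}:3  {4,5,7,8,9,10}:6  {4,6,7,8,9,10}:3  {5,6,7,8,9,10}:3
  |U|=7: {1,4,6,7,8,9,10}:4  {1,5,6,7,8,9,10}:4  {2,3,4,5,8,9,10}:3  {3,4,5,7,8,9,10}:12  {3,5,6,7,8,9,10}:6  {4,5,6,7,8,9,10}:12
  |U|=8: {0,2,3,4,5,8,9,10}:3  {1,3,5,6,7,8,9,10}:10  {1,4,5,6,7,8,9,10}:20  {2,3,4,5,7,8,9,10}:15  {3,4,5,6,7,8,9,10}:30
  |U|=9: {0,2,3,4,5,7,8,9,10}:18  {1,3,4,5,6,7,8,9,10}:60  {2,3,4,5,6,7,8,9,10}:45
  start at 0(f): 105
  start at 1(b): 63
sum over floor = 168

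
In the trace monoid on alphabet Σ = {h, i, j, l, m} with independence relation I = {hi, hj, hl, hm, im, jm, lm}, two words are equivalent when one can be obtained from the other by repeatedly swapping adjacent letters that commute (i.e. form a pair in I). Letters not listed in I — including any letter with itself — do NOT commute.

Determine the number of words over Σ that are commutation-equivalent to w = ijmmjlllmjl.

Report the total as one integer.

drop 0:i onto floor
drop 1:j onto {0:i}
drop 2:m onto floor
drop 3:m onto {2:m}
drop 4:j onto {1:j}
drop 5:l onto {4:j}
drop 6:l onto {5:l}
drop 7:l onto {6:l}
drop 8:m onto {3:m}
drop 9:j onto {7:l}
drop 10:l onto {9:j}
ground layer = {0:i, 2:m}
drop-orders for the pieces not yet dropped (sum over which currently-grounded one goes next):
  1 to go: {8} 1  {10} 1
  2 to go: {3,8} 1  {8,10} 2  {9,10} 1
  3 to go: {2,3,8} 1  {3,8,10} 3  {7,9,10} 1  {8,9,10} 3
  4 to go: {2,3,8,10} 4  {3,8,9,10} 6  {6,7,9,10} 1  {7,8,9,10} 4
  5 to go: {2,3,8,9,10} 10  {3,7,8,9,10} 10  {5,6,7,9,10} 1  {6,7,8,9,10} 5
  6 to go: {2,3,7,8,9,10} 20  {3,6,7,8,9,10} 15  {4,5,6,7,9,10} 1  {5,6,7,8,9,10} 6
  7 to go: {1,4,5,6,7,9,10} 1  {2,3,6,7,8,9,10} 35  {3,5,6,7,8,9,10} 21  {4,5,6,7,8,9,10} 7
  8 to go: {0,1,4,5,6,7,9,10} 1  {1,4,5,6,7,8,9,10} 8  {2,3,5,6,7,8,9,10} 56  {3,4,5,6,7,8,9,10} 28
  9 to go: {0,1,4,5,6,7,8,9,10} 9  {1,3,4,5,6,7,8,9,10} 36  {2,3,4,5,6,7,8,9,10} 84
  if 0:i drops first: 120 orders
  if 2:m drops first: 45 orders
heap linearizations: 165

165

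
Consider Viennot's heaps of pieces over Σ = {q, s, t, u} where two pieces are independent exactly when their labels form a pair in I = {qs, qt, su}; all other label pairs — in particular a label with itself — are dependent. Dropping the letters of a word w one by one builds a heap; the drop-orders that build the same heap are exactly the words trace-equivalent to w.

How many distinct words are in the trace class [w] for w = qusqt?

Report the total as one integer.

7

0(q) covers ∅
1(u) covers 0:q
2(s) covers ∅
3(q) covers 1:u
4(t) covers 1:u, 2:s
floor of heap: 0:q, 2:s
completions by unplaced set U, small U first (add the entries for U minus each lowest piece of U):
  |U|=1: {3}:1  {4}:1
  |U|=2: {2,4}:1  {3,4}:2
  |U|=3: {1,3,4}:2  {2,3,4}:3
  start at 0(q): 5
  start at 2(s): 2
sum over floor = 7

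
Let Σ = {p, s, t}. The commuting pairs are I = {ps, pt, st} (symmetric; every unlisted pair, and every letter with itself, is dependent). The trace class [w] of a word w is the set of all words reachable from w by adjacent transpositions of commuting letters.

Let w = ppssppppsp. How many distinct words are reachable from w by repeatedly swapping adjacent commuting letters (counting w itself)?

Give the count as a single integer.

120

0(p) covers ∅
1(p) covers 0:p
2(s) covers ∅
3(s) covers 2:s
4(p) covers 1:p
5(p) covers 4:p
6(p) covers 5:p
7(p) covers 6:p
8(s) covers 3:s
9(p) covers 7:p
floor of heap: 0:p, 2:s
completions by unplaced set U, small U first (add the entries for U minus each lowest piece of U):
  |U|=1: {8}:1  {9}:1
  |U|=2: {3,8}:1  {7,9}:1  {8,9}:2
  |U|=3: {2,3,8}:1  {3,8,9}:3  {6,7,9}:1  {7,8,9}:3
  |U|=4: {2,3,8,9}:4  {3,7,8,9}:6  {5,6,7,9}:1  {6,7,8,9}:4
  |U|=5: {2,3,7,8,9}:10  {3,6,7,8,9}:10  {4,5,6,7,9}:1  {5,6,7,8,9}:5
  |U|=6: {1,4,5,6,7,9}:1  {2,3,6,7,8,9}:20  {3,5,6,7,8,9}:15  {4,5,6,7,8,9}:6
  |U|=7: {0,1,4,5,6,7,9}:1  {1,4,5,6,7,8,9}:7  {2,3,5,6,7,8,9}:35  {3,4,5,6,7,8,9}:21
  |U|=8: {0,1,4,5,6,7,8,9}:8  {1,3,4,5,6,7,8,9}:28  {2,3,4,5,6,7,8,9}:56
  start at 0(p): 84
  start at 2(s): 36
sum over floor = 120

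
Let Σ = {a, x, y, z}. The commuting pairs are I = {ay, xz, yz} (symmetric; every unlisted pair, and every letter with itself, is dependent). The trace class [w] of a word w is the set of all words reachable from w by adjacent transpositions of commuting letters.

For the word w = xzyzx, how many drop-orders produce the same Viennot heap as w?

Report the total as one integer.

drop 0:x onto floor
drop 1:z onto floor
drop 2:y onto {0:x}
drop 3:z onto {1:z}
drop 4:x onto {2:y}
ground layer = {0:x, 1:z}
drop-orders for the pieces not yet dropped (sum over which currently-grounded one goes next):
  1 to go: {3} 1  {4} 1
  2 to go: {1,3} 1  {2,4} 1  {3,4} 2
  3 to go: {0,2,4} 1  {1,3,4} 3  {2,3,4} 3
  if 0:x drops first: 6 orders
  if 1:z drops first: 4 orders
heap linearizations: 10

10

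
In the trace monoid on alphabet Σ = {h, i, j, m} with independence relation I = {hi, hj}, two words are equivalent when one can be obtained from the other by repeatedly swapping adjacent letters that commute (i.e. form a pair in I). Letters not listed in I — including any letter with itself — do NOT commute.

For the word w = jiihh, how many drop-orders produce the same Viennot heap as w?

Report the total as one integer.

piece 0:j — minimal
piece 1:i rests on {0:j}
piece 2:i rests on {1:i}
piece 3:h — minimal
piece 4:h rests on {3:h}
minimal pieces: {0:j, 3:h}
ways to finish when only these pieces remain (= sum over removing one remaining piece with nothing left below it):
  1 left: {2}→1  {4}→1
  2 left: {1,2}→1  {2,4}→2  {3,4}→1
  3 left: {0,1,2}→1  {1,2,4}→3  {2,3,4}→3
  placing 0:j first → 6 extensions
  placing 3:h first → 4 extensions
total linear extensions = 10

10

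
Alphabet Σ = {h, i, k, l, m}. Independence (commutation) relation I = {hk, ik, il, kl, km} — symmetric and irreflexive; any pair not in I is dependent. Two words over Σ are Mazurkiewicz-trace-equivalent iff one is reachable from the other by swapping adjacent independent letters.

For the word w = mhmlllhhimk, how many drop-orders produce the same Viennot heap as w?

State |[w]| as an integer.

piece 0:m — minimal
piece 1:h rests on {0:m}
piece 2:m rests on {1:h}
piece 3:l rests on {2:m}
piece 4:l rests on {3:l}
piece 5:l rests on {4:l}
piece 6:h rests on {5:l}
piece 7:h rests on {6:h}
piece 8:i rests on {7:h}
piece 9:m rests on {8:i}
piece 10:k — minimal
minimal pieces: {0:m, 10:k}
ways to finish when only these pieces remain (= sum over removing one remaining piece with nothing left below it):
  1 left: {9}→1  {10}→1
  2 left: {8,9}→1  {9,10}→2
  3 left: {7,8,9}→1  {8,9,10}→3
  4 left: {6,7,8,9}→1  {7,8,9,10}→4
  5 left: {5,6,7,8,9}→1  {6,7,8,9,10}→5
  6 left: {4,5,6,7,8,9}→1  {5,6,7,8,9,10}→6
  7 left: {3,4,5,6,7,8,9}→1  {4,5,6,7,8,9,10}→7
  8 left: {2,3,4,5,6,7,8,9}→1  {3,4,5,6,7,8,9,10}→8
  9 left: {1,2,3,4,5,6,7,8,9}→1  {2,3,4,5,6,7,8,9,10}→9
  placing 0:m first → 10 extensions
  placing 10:k first → 1 extensions
total linear extensions = 11

11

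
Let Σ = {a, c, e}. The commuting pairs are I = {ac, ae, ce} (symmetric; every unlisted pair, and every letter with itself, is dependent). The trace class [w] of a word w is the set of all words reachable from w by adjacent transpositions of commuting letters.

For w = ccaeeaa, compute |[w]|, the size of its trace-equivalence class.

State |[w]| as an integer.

#0=c has no predecessor
#1=c depends on [0:c]
#2=a has no predecessor
#3=e has no predecessor
#4=e depends on [3:e]
#5=a depends on [2:a]
#6=a depends on [5:a]
sources: [0:c, 2:a, 3:e]
N(rest) = Σ N(rest − s) over sources s of rest; N(one piece) = 1:
  size 1 → [1]=1  [4]=1  [6]=1
  size 2 → [0,1]=1  [1,4]=2  [1,6]=2  [3,4]=1  [4,6]=2  [5,6]=1
  size 3 → [0,1,4]=3  [0,1,6]=3  [1,3,4]=3  [1,4,6]=6  [1,5,6]=3  [2,5,6]=1  [3,4,6]=3  [4,5,6]=3
  size 4 → [0,1,3,4]=6  [0,1,4,6]=12  [0,1,5,6]=6  [1,2,5,6]=4  [1,3,4,6]=12  [1,4,5,6]=12  [2,4,5,6]=4  [3,4,5,6]=6
  size 5 → [0,1,2,5,6]=10  [0,1,3,4,6]=30  [0,1,4,5,6]=30  [1,2,4,5,6]=20  [1,3,4,5,6]=30  [2,3,4,5,6]=10
  first=0(c) contributes 60
  first=2(a) contributes 90
  first=3(e) contributes 60
|[w]| = 210

210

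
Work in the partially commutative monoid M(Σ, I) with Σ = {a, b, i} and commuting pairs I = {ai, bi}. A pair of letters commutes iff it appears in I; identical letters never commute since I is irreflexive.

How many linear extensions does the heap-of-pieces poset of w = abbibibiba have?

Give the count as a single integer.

120

#0=a has no predecessor
#1=b depends on [0:a]
#2=b depends on [1:b]
#3=i has no predecessor
#4=b depends on [2:b]
#5=i depends on [3:i]
#6=b depends on [4:b]
#7=i depends on [5:i]
#8=b depends on [6:b]
#9=a depends on [8:b]
sources: [0:a, 3:i]
N(rest) = Σ N(rest − s) over sources s of rest; N(one piece) = 1:
  size 1 → [7]=1  [9]=1
  size 2 → [5,7]=1  [7,9]=2  [8,9]=1
  size 3 → [3,5,7]=1  [5,7,9]=3  [6,8,9]=1  [7,8,9]=3
  size 4 → [3,5,7,9]=4  [4,6,8,9]=1  [5,7,8,9]=6  [6,7,8,9]=4
  size 5 → [2,4,6,8,9]=1  [3,5,7,8,9]=10  [4,6,7,8,9]=5  [5,6,7,8,9]=10
  size 6 → [1,2,4,6,8,9]=1  [2,4,6,7,8,9]=6  [3,5,6,7,8,9]=20  [4,5,6,7,8,9]=15
  size 7 → [0,1,2,4,6,8,9]=1  [1,2,4,6,7,8,9]=7  [2,4,5,6,7,8,9]=21  [3,4,5,6,7,8,9]=35
  size 8 → [0,1,2,4,6,7,8,9]=8  [1,2,4,5,6,7,8,9]=28  [2,3,4,5,6,7,8,9]=56
  first=0(a) contributes 84
  first=3(i) contributes 36
|[w]| = 120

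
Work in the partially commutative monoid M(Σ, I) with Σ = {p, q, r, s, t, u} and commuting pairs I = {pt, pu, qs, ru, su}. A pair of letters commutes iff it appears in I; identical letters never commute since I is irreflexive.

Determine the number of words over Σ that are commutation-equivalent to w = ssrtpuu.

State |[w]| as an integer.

4

drop 0:s onto floor
drop 1:s onto {0:s}
drop 2:r onto {1:s}
drop 3:t onto {2:r}
drop 4:p onto {2:r}
drop 5:u onto {3:t}
drop 6:u onto {5:u}
ground layer = {0:s}
drop-orders for the pieces not yet dropped (sum over which currently-grounded one goes next):
  1 to go: {4} 1  {6} 1
  2 to go: {4,6} 2  {5,6} 1
  3 to go: {3,5,6} 1  {4,5,6} 3
  4 to go: {3,4,5,6} 4
  5 to go: {2,3,4,5,6} 4
  if 0:s drops first: 4 orders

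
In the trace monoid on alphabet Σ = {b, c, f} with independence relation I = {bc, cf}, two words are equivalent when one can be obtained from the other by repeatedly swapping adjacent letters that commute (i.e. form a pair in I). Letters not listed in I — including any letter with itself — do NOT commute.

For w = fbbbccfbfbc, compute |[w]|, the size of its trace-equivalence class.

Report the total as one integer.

#0=f has no predecessor
#1=b depends on [0:f]
#2=b depends on [1:b]
#3=b depends on [2:b]
#4=c has no predecessor
#5=c depends on [4:c]
#6=f depends on [3:b]
#7=b depends on [6:f]
#8=f depends on [7:b]
#9=b depends on [8:f]
#10=c depends on [5:c]
sources: [0:f, 4:c]
N(rest) = Σ N(rest − s) over sources s of rest; N(one piece) = 1:
  size 1 → [9]=1  [10]=1
  size 2 → [5,10]=1  [8,9]=1  [9,10]=2
  size 3 → [4,5,10]=1  [5,9,10]=3  [7,8,9]=1  [8,9,10]=3
  size 4 → [4,5,9,10]=4  [5,8,9,10]=6  [6,7,8,9]=1  [7,8,9,10]=4
  size 5 → [3,6,7,8,9]=1  [4,5,8,9,10]=10  [5,7,8,9,10]=10  [6,7,8,9,10]=5
  size 6 → [2,3,6,7,8,9]=1  [3,6,7,8,9,10]=6  [4,5,7,8,9,10]=20  [5,6,7,8,9,10]=15
  size 7 → [1,2,3,6,7,8,9]=1  [2,3,6,7,8,9,10]=7  [3,5,6,7,8,9,10]=21  [4,5,6,7,8,9,10]=35
  size 8 → [0,1,2,3,6,7,8,9]=1  [1,2,3,6,7,8,9,10]=8  [2,3,5,6,7,8,9,10]=28  [3,4,5,6,7,8,9,10]=56
  size 9 → [0,1,2,3,6,7,8,9,10]=9  [1,2,3,5,6,7,8,9,10]=36  [2,3,4,5,6,7,8,9,10]=84
  first=0(f) contributes 120
  first=4(c) contributes 45
|[w]| = 165

165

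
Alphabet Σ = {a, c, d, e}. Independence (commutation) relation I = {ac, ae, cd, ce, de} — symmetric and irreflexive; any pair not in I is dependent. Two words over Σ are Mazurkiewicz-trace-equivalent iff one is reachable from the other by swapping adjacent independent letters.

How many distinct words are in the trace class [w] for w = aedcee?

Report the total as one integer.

60

0(a) covers ∅
1(e) covers ∅
2(d) covers 0:a
3(c) covers ∅
4(e) covers 1:e
5(e) covers 4:e
floor of heap: 0:a, 1:e, 3:c
completions by unplaced set U, small U first (add the entries for U minus each lowest piece of U):
  |U|=1: {2}:1  {3}:1  {5}:1
  |U|=2: {0,2}:1  {2,3}:2  {2,5}:2  {3,5}:2  {4,5}:1
  |U|=3: {0,2,3}:3  {0,2,5}:3  {1,4,5}:1  {2,3,5}:6  {2,4,5}:3  {3,4,5}:3
  |U|=4: {0,2,3,5}:12  {0,2,4,5}:6  {1,2,4,5}:4  {1,3,4,5}:4  {2,3,4,5}:12
  start at 0(a): 20
  start at 1(e): 30
  start at 3(c): 10
sum over floor = 60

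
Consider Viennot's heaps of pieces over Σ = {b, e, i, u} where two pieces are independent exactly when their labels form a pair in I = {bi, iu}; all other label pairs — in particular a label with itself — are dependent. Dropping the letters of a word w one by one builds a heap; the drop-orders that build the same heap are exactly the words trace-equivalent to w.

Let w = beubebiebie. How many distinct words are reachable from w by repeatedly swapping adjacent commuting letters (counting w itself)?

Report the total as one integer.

4

drop 0:b onto floor
drop 1:e onto {0:b}
drop 2:u onto {1:e}
drop 3:b onto {2:u}
drop 4:e onto {3:b}
drop 5:b onto {4:e}
drop 6:i onto {4:e}
drop 7:e onto {5:b, 6:i}
drop 8:b onto {7:e}
drop 9:i onto {7:e}
drop 10:e onto {8:b, 9:i}
ground layer = {0:b}
drop-orders for the pieces not yet dropped (sum over which currently-grounded one goes next):
  1 to go: {10} 1
  2 to go: {8,10} 1  {9,10} 1
  3 to go: {8,9,10} 2
  4 to go: {7,8,9,10} 2
  5 to go: {5,7,8,9,10} 2  {6,7,8,9,10} 2
  6 to go: {5,6,7,8,9,10} 4
  7 to go: {4,5,6,7,8,9,10} 4
  8 to go: {3,4,5,6,7,8,9,10} 4
  9 to go: {2,3,4,5,6,7,8,9,10} 4
  if 0:b drops first: 4 orders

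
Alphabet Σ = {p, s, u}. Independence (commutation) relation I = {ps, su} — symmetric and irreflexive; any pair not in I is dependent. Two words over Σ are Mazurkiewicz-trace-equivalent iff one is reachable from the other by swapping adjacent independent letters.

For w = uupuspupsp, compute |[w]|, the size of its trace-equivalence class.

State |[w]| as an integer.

45

#0=u has no predecessor
#1=u depends on [0:u]
#2=p depends on [1:u]
#3=u depends on [2:p]
#4=s has no predecessor
#5=p depends on [3:u]
#6=u depends on [5:p]
#7=p depends on [6:u]
#8=s depends on [4:s]
#9=p depends on [7:p]
sources: [0:u, 4:s]
N(rest) = Σ N(rest − s) over sources s of rest; N(one piece) = 1:
  size 1 → [8]=1  [9]=1
  size 2 → [4,8]=1  [7,9]=1  [8,9]=2
  size 3 → [4,8,9]=3  [6,7,9]=1  [7,8,9]=3
  size 4 → [4,7,8,9]=6  [5,6,7,9]=1  [6,7,8,9]=4
  size 5 → [3,5,6,7,9]=1  [4,6,7,8,9]=10  [5,6,7,8,9]=5
  size 6 → [2,3,5,6,7,9]=1  [3,5,6,7,8,9]=6  [4,5,6,7,8,9]=15
  size 7 → [1,2,3,5,6,7,9]=1  [2,3,5,6,7,8,9]=7  [3,4,5,6,7,8,9]=21
  size 8 → [0,1,2,3,5,6,7,9]=1  [1,2,3,5,6,7,8,9]=8  [2,3,4,5,6,7,8,9]=28
  first=0(u) contributes 36
  first=4(s) contributes 9
|[w]| = 45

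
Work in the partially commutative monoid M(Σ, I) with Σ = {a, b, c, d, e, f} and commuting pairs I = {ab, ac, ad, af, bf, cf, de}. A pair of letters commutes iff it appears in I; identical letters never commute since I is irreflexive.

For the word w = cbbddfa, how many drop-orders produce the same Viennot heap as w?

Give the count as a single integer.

drop 0:c onto floor
drop 1:b onto {0:c}
drop 2:b onto {1:b}
drop 3:d onto {2:b}
drop 4:d onto {3:d}
drop 5:f onto {4:d}
drop 6:a onto floor
ground layer = {0:c, 6:a}
drop-orders for the pieces not yet dropped (sum over which currently-grounded one goes next):
  1 to go: {5} 1  {6} 1
  2 to go: {4,5} 1  {5,6} 2
  3 to go: {3,4,5} 1  {4,5,6} 3
  4 to go: {2,3,4,5} 1  {3,4,5,6} 4
  5 to go: {1,2,3,4,5} 1  {2,3,4,5,6} 5
  if 0:c drops first: 6 orders
  if 6:a drops first: 1 orders
heap linearizations: 7

7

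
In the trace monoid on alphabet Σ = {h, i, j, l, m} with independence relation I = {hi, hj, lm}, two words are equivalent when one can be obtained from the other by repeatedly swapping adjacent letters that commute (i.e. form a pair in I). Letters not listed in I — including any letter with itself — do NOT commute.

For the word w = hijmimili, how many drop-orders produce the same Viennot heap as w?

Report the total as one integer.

0(h) covers ∅
1(i) covers ∅
2(j) covers 1:i
3(m) covers 0:h, 2:j
4(i) covers 3:m
5(m) covers 4:i
6(i) covers 5:m
7(l) covers 6:i
8(i) covers 7:l
floor of heap: 0:h, 1:i
completions by unplaced set U, small U first (add the entries for U minus each lowest piece of U):
  |U|=1: {8}:1
  |U|=2: {7,8}:1
  |U|=3: {6,7,8}:1
  |U|=4: {5,6,7,8}:1
  |U|=5: {4,5,6,7,8}:1
  |U|=6: {3,4,5,6,7,8}:1
  |U|=7: {0,3,4,5,6,7,8}:1  {2,3,4,5,6,7,8}:1
  start at 0(h): 1
  start at 1(i): 2
sum over floor = 3

3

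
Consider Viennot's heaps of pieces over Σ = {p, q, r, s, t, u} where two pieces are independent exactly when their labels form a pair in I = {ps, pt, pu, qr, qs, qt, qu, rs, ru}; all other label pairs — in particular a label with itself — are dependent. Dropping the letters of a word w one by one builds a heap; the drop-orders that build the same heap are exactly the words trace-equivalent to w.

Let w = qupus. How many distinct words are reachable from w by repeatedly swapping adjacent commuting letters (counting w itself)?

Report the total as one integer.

10

piece 0:q — minimal
piece 1:u — minimal
piece 2:p rests on {0:q}
piece 3:u rests on {1:u}
piece 4:s rests on {3:u}
minimal pieces: {0:q, 1:u}
ways to finish when only these pieces remain (= sum over removing one remaining piece with nothing left below it):
  1 left: {2}→1  {4}→1
  2 left: {0,2}→1  {2,4}→2  {3,4}→1
  3 left: {0,2,4}→3  {1,3,4}→1  {2,3,4}→3
  placing 0:q first → 4 extensions
  placing 1:u first → 6 extensions
total linear extensions = 10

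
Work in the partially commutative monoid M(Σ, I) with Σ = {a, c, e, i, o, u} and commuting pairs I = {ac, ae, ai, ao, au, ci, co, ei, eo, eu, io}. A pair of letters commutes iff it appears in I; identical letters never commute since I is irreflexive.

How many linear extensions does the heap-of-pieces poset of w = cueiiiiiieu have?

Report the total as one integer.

45

drop 0:c onto floor
drop 1:u onto {0:c}
drop 2:e onto {0:c}
drop 3:i onto {1:u}
drop 4:i onto {3:i}
drop 5:i onto {4:i}
drop 6:i onto {5:i}
drop 7:i onto {6:i}
drop 8:i onto {7:i}
drop 9:e onto {2:e}
drop 10:u onto {8:i}
ground layer = {0:c}
drop-orders for the pieces not yet dropped (sum over which currently-grounded one goes next):
  1 to go: {9} 1  {10} 1
  2 to go: {2,9} 1  {8,10} 1  {9,10} 2
  3 to go: {2,9,10} 3  {7,8,10} 1  {8,9,10} 3
  4 to go: {2,8,9,10} 6  {6,7,8,10} 1  {7,8,9,10} 4
  5 to go: {2,7,8,9,10} 10  {5,6,7,8,10} 1  {6,7,8,9,10} 5
  6 to go: {2,6,7,8,9,10} 15  {4,5,6,7,8,10} 1  {5,6,7,8,9,10} 6
  7 to go: {2,5,6,7,8,9,10} 21  {3,4,5,6,7,8,10} 1  {4,5,6,7,8,9,10} 7
  8 to go: {1,3,4,5,6,7,8,10} 1  {2,4,5,6,7,8,9,10} 28  {3,4,5,6,7,8,9,10} 8
  9 to go: {1,3,4,5,6,7,8,9,10} 9  {2,3,4,5,6,7,8,9,10} 36
  if 0:c drops first: 45 orders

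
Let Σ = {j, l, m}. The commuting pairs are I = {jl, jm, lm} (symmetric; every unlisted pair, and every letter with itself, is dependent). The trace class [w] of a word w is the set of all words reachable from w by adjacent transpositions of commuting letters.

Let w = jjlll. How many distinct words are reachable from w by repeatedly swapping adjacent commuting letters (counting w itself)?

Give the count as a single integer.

10

#0=j has no predecessor
#1=j depends on [0:j]
#2=l has no predecessor
#3=l depends on [2:l]
#4=l depends on [3:l]
sources: [0:j, 2:l]
N(rest) = Σ N(rest − s) over sources s of rest; N(one piece) = 1:
  size 1 → [1]=1  [4]=1
  size 2 → [0,1]=1  [1,4]=2  [3,4]=1
  size 3 → [0,1,4]=3  [1,3,4]=3  [2,3,4]=1
  first=0(j) contributes 4
  first=2(l) contributes 6
|[w]| = 10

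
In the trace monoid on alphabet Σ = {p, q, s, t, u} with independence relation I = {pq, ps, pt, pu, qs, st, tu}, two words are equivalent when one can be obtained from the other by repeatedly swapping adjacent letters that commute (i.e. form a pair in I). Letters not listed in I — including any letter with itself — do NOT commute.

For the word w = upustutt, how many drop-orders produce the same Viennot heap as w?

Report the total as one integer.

280

drop 0:u onto floor
drop 1:p onto floor
drop 2:u onto {0:u}
drop 3:s onto {2:u}
drop 4:t onto floor
drop 5:u onto {3:s}
drop 6:t onto {4:t}
drop 7:t onto {6:t}
ground layer = {0:u, 1:p, 4:t}
drop-orders for the pieces not yet dropped (sum over which currently-grounded one goes next):
  1 to go: {1} 1  {5} 1  {7} 1
  2 to go: {1,5} 2  {1,7} 2  {3,5} 1  {5,7} 2  {6,7} 1
  3 to go: {1,3,5} 3  {1,5,7} 6  {1,6,7} 3  {2,3,5} 1  {3,5,7} 3  {4,6,7} 1  {5,6,7} 3
  4 to go: {0,2,3,5} 1  {1,2,3,5} 4  {1,3,5,7} 12  {1,4,6,7} 4  {1,5,6,7} 12  {2,3,5,7} 4  {3,5,6,7} 6  {4,5,6,7} 4
  5 to go: {0,1,2,3,5} 5  {0,2,3,5,7} 5  {1,2,3,5,7} 20  {1,3,5,6,7} 30  {1,4,5,6,7} 20  {2,3,5,6,7} 10  {3,4,5,6,7} 10
  6 to go: {0,1,2,3,5,7} 30  {0,2,3,5,6,7} 15  {1,2,3,5,6,7} 60  {1,3,4,5,6,7} 60  {2,3,4,5,6,7} 20
  if 0:u drops first: 140 orders
  if 1:p drops first: 35 orders
  if 4:t drops first: 105 orders
heap linearizations: 280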